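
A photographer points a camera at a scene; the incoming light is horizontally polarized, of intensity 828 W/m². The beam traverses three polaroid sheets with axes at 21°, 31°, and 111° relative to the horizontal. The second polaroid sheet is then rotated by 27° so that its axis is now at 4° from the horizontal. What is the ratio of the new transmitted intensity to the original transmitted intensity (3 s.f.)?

Before rotation:
I₁ = I₀ cos²(21° − 0°) = I₀ cos²(21°) = 0.8716 I₀.
I₂ = I₁ cos²(31° − 21°) = 0.8716 I₀ · cos²(10°) = 0.8453 I₀.
I₃ = I₂ cos²(111° − 31°) = 0.8453 I₀ · cos²(80°) = 0.02549 I₀.
After rotation:
I₁ = I₀ cos²(21° − 0°) = I₀ cos²(21°) = 0.8716 I₀.
I₂ = I₁ cos²(4° − 21°) = 0.8716 I₀ · cos²(17°) = 0.7971 I₀.
Angle between axes 2 and 3: 73°. I₃ = 0.7971 I₀ · cos²(73°) = 0.06813 I₀.
Ratio = 0.06813 / 0.02549 = 2.673.

I_new/I_old ≈ 2.67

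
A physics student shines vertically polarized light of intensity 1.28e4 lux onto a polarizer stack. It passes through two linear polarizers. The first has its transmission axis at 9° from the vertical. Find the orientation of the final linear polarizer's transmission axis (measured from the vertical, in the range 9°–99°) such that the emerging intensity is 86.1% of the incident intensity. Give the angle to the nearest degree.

I₁ = I₀ cos²(9° − 0°) = I₀ cos²(9°) = 0.9755 I₀.
Need I₂/I₀ = 0.861, so cos²(θ − 9°) = 0.861 / 0.9755 = 0.8826.
θ − 9° = arccos(√0.8826) = 20.0°, giving θ ≈ 9 + 20.0 = 29.0°.

θ ≈ 29°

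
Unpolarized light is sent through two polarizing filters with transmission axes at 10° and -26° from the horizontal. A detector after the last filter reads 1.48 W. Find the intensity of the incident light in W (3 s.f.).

Unpolarized light through the first polarizer → I₁ = ½ I₀, now polarized at 10°.
I₂ = I₁ cos²(-26° − 10°) = 0.5 I₀ · cos²(36°) = 0.3273 I₀.
So 1.48 W = 0.3273 I₀, giving I₀ = 1.48/0.3273 = 4.522 W.

I₀ ≈ 4.52 W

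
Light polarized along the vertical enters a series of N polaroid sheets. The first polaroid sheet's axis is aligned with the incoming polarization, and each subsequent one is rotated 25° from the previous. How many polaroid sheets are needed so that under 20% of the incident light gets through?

N = 10

First polarizer is aligned with the polarization: full transmission.
Each further stage multiplies by cos²(25°) = 0.8214.
After N polarizers: T = 0.8214^(N−1). Require T < 0.20 ⇒ N−1 > ln(0.20)/ln(0.8214) = 8.18, so N−1 ≥ 9 and N = 10.
Check: N=10 gives T = 0.1702 < 0.20; N=9 gives T = 0.2072.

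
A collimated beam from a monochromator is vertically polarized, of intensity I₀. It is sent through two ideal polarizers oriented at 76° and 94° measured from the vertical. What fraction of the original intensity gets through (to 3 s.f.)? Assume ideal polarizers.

By Malus's law, I₁ = I₀ cos²(76° − 0°) = I₀ cos²(76°) = 0.05853 I₀.
I₂ = I₁ cos²(94° − 76°) = 0.05853 I₀ · cos²(18°) = 0.05294 I₀.
Transmitted fraction = 0.05294.

≈ 0.0529 I₀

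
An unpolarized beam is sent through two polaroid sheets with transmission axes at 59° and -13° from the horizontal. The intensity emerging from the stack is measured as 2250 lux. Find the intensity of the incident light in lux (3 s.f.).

Unpolarized light through the first polarizer → I₁ = ½ I₀, now polarized at 59°.
I₂ = I₁ cos²(-13° − 59°) = 0.5 I₀ · cos²(72°) = 0.04775 I₀.
So 2250 lux = 0.04775 I₀, giving I₀ = 2250/0.04775 = 4.712e+04 lux.

I₀ ≈ 4.71e4 lux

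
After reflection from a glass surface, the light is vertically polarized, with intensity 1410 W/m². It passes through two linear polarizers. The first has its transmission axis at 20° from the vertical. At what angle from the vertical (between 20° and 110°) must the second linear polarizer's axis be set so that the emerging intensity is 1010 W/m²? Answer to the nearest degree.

θ ≈ 46°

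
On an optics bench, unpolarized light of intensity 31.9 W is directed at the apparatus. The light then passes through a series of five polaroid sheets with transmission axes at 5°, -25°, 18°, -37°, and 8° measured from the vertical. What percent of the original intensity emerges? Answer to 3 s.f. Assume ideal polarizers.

≈ 3.30%

Unpolarized light through the first polarizer → I₁ = 31.9 W/2 = 15.95 W, polarized at 5°.
I₂ = I₁ · cos²(30°) = 15.95 · 0.75 = 11.96 W.
I₃ = I₂ · cos²(43°) = 11.96 · 0.5349 = 6.398 W.
I₄ = I₃ · cos²(55°) = 6.398 · 0.329 = 2.105 W.
I₅ = I₄ · cos²(45°) = 2.105 · 0.5 = 1.053 W.
That is 3.299% of the incident intensity.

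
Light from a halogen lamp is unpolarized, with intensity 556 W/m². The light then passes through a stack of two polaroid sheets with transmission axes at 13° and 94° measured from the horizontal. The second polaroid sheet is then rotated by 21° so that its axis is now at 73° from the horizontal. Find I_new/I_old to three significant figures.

Before rotation:
Unpolarized light through the first polarizer → I₁ = ½ I₀, now polarized at 13°.
I₂ = I₁ cos²(94° − 13°) = 0.5 I₀ · cos²(81°) = 0.01224 I₀.
After rotation:
Unpolarized light through the first polarizer → I₁ = ½ I₀, now polarized at 13°.
I₂ = I₁ cos²(73° − 13°) = 0.5 I₀ · cos²(60°) = 0.125 I₀.
Ratio = 0.125 / 0.01224 = 10.22.

I_new/I_old ≈ 10.2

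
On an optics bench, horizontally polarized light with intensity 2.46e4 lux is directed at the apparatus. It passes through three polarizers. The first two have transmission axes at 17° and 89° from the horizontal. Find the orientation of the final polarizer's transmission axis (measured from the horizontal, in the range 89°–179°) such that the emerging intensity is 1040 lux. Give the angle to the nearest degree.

θ ≈ 135°

I₁ = I₀ cos²(17° − 0°) = I₀ cos²(17°) = 0.9145 I₀.
I₂ = I₁ cos²(89° − 17°) = 0.9145 I₀ · cos²(72°) = 0.08733 I₀.
Target fraction: 1040 / 2.46e4 lux = 0.04228 of I₀.
Need I₃/I₀ = 0.04228, so cos²(θ − 89°) = 0.04228 / 0.08733 = 0.4841.
θ − 89° = arccos(√0.4841) = 45.9°, giving θ ≈ 89 + 45.9 = 134.9°.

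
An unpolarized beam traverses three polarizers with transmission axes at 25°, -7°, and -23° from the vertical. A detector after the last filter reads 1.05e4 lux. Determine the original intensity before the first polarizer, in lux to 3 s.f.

Unpolarized light through the first polarizer → I₁ = ½ I₀, now polarized at 25°.
I₂ = I₁ cos²(-7° − 25°) = 0.5 I₀ · cos²(32°) = 0.3596 I₀.
I₃ = I₂ cos²(-23° + 7°) = 0.3596 I₀ · cos²(16°) = 0.3323 I₀.
So 1.05e4 lux = 0.3323 I₀, giving I₀ = 1.05e4/0.3323 = 3.16e+04 lux.

I₀ ≈ 3.16e4 lux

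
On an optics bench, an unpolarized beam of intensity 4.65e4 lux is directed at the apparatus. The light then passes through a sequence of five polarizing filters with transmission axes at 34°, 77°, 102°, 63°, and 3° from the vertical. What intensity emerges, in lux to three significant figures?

Unpolarized light through the first polarizer → I₁ = 4.65e4 lux/2 = 2.325e+04 lux, polarized at 34°.
I₂ = I₁ · cos²(43°) = 2.325e+04 · 0.5349 = 1.244e+04 lux.
I₃ = I₂ · cos²(25°) = 1.244e+04 · 0.8214 = 1.021e+04 lux.
I₄ = I₃ · cos²(39°) = 1.021e+04 · 0.604 = 6169 lux.
I₅ = I₄ · cos²(60°) = 6169 · 0.25 = 1542 lux.

I ≈ 1540 lux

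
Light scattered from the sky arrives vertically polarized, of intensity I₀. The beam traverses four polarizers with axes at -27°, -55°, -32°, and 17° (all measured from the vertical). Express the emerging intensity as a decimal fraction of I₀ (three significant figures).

≈ 0.226 I₀

By Malus's law, I₁ = I₀ cos²(-27° − 0°) = I₀ cos²(27°) = 0.7939 I₀.
I₂ = I₁ cos²(-55° + 27°) = 0.7939 I₀ · cos²(28°) = 0.6189 I₀.
I₃ = I₂ cos²(-32° + 55°) = 0.6189 I₀ · cos²(23°) = 0.5244 I₀.
I₄ = I₃ cos²(17° + 32°) = 0.5244 I₀ · cos²(49°) = 0.2257 I₀.
Transmitted fraction = 0.2257.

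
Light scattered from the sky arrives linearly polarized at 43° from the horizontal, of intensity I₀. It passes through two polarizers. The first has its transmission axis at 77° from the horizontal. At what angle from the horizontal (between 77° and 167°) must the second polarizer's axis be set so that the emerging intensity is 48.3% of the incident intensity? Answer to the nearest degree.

θ ≈ 110°

I₁ = I₀ cos²(77° − 43°) = I₀ cos²(34°) = 0.6873 I₀.
Need I₂/I₀ = 0.483, so cos²(θ − 77°) = 0.483 / 0.6873 = 0.7027.
θ − 77° = arccos(√0.7027) = 33.0°, giving θ ≈ 77 + 33.0 = 110.0°.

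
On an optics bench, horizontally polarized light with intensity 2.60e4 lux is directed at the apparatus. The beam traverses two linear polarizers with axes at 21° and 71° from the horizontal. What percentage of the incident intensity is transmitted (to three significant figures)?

≈ 36.0%

I₁ = 2.60e4 lux · cos²(21°) = 2.266e+04 lux.
I₂ = I₁ · cos²(50°) = 2.266e+04 · 0.4132 = 9363 lux.
That is 36.01% of the incident intensity.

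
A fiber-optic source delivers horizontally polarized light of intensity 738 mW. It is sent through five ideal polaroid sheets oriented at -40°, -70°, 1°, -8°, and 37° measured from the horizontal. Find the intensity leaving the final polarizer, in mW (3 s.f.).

I ≈ 16.8 mW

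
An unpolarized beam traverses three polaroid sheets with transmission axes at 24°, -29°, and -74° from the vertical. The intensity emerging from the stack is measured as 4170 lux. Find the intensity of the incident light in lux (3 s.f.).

Unpolarized light through the first polarizer → I₁ = ½ I₀, now polarized at 24°.
I₂ = I₁ cos²(-29° − 24°) = 0.5 I₀ · cos²(53°) = 0.1811 I₀.
I₃ = I₂ cos²(-74° + 29°) = 0.1811 I₀ · cos²(45°) = 0.09055 I₀.
So 4170 lux = 0.09055 I₀, giving I₀ = 4170/0.09055 = 4.605e+04 lux.

I₀ ≈ 4.61e4 lux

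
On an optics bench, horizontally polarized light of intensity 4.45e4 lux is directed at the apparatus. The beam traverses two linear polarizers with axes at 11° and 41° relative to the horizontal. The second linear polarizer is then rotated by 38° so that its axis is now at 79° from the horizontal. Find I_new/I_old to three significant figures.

I_new/I_old ≈ 0.187

Before rotation:
I₁ = I₀ cos²(11° − 0°) = I₀ cos²(11°) = 0.9636 I₀.
I₂ = I₁ cos²(41° − 11°) = 0.9636 I₀ · cos²(30°) = 0.7227 I₀.
After rotation:
I₁ = I₀ cos²(11° − 0°) = I₀ cos²(11°) = 0.9636 I₀.
I₂ = I₁ cos²(79° − 11°) = 0.9636 I₀ · cos²(68°) = 0.1352 I₀.
Ratio = 0.1352 / 0.7227 = 0.1871.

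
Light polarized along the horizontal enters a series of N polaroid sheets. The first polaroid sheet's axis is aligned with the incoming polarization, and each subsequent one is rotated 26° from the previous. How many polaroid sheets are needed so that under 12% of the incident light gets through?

First polarizer is aligned with the polarization: full transmission.
Each further stage multiplies by cos²(26°) = 0.8078.
After N polarizers: T = 0.8078^(N−1). Require T < 0.12 ⇒ N−1 > ln(0.12)/ln(0.8078) = 9.94, so N−1 ≥ 10 and N = 11.
Check: N=11 gives T = 0.1184 < 0.12; N=10 gives T = 0.1465.

N = 11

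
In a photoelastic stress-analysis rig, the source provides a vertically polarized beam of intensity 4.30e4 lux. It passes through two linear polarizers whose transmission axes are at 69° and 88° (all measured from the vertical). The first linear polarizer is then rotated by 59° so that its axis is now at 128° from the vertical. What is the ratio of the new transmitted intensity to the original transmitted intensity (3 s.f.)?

Before rotation:
I₁ = I₀ cos²(69° − 0°) = I₀ cos²(69°) = 0.1284 I₀.
I₂ = I₁ cos²(88° − 69°) = 0.1284 I₀ · cos²(19°) = 0.1148 I₀.
After rotation:
I₁ = I₀ cos²(128° − 0°) = I₀ cos²(52°) = 0.379 I₀.
I₂ = I₁ cos²(88° − 128°) = 0.379 I₀ · cos²(40°) = 0.2224 I₀.
Ratio = 0.2224 / 0.1148 = 1.937.

I_new/I_old ≈ 1.94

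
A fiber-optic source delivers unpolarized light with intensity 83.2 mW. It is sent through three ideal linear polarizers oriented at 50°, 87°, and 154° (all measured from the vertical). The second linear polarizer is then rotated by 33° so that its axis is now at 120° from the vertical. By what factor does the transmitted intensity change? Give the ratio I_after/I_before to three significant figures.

I_new/I_old ≈ 0.826

Before rotation:
Unpolarized light through the first polarizer → I₁ = ½ I₀, now polarized at 50°.
I₂ = I₁ cos²(87° − 50°) = 0.5 I₀ · cos²(37°) = 0.3189 I₀.
I₃ = I₂ cos²(154° − 87°) = 0.3189 I₀ · cos²(67°) = 0.04869 I₀.
After rotation:
Unpolarized light through the first polarizer → I₁ = ½ I₀, now polarized at 50°.
I₂ = I₁ cos²(120° − 50°) = 0.5 I₀ · cos²(70°) = 0.05849 I₀.
I₃ = I₂ cos²(154° − 120°) = 0.05849 I₀ · cos²(34°) = 0.0402 I₀.
Ratio = 0.0402 / 0.04869 = 0.8257.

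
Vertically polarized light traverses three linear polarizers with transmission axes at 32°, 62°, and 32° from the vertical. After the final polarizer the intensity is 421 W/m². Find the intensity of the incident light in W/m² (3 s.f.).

I₀ ≈ 1040 W/m²

By Malus's law, I₁ = I₀ cos²(32° − 0°) = I₀ cos²(32°) = 0.7192 I₀.
I₂ = I₁ cos²(62° − 32°) = 0.7192 I₀ · cos²(30°) = 0.5394 I₀.
I₃ = I₂ cos²(32° − 62°) = 0.5394 I₀ · cos²(30°) = 0.4045 I₀.
So 421 W/m² = 0.4045 I₀, giving I₀ = 421/0.4045 = 1041 W/m².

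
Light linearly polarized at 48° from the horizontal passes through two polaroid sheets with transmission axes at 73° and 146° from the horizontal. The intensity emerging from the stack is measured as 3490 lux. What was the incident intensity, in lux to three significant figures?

By Malus's law, I₁ = I₀ cos²(73° − 48°) = I₀ cos²(25°) = 0.8214 I₀.
I₂ = I₁ cos²(146° − 73°) = 0.8214 I₀ · cos²(73°) = 0.07021 I₀.
So 3490 lux = 0.07021 I₀, giving I₀ = 3490/0.07021 = 4.971e+04 lux.

I₀ ≈ 4.97e4 lux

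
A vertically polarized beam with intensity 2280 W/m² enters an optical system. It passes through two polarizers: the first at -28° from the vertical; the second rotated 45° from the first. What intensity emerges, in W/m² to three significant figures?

I₁ = 2280 W/m² · cos²(28°) = 1777 W/m².
I₂ = I₁ · cos²(45°) = 1777 · 0.5 = 888.7 W/m².

I ≈ 889 W/m²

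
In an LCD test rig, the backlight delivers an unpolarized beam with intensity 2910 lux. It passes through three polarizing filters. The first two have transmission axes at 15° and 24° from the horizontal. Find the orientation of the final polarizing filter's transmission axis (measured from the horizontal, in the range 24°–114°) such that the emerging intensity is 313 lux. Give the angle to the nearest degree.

Unpolarized light through the first polarizer → I₁ = ½ I₀, now polarized at 15°.
I₂ = I₁ cos²(24° − 15°) = 0.5 I₀ · cos²(9°) = 0.4878 I₀.
Target fraction: 313 / 2910 lux = 0.1076 of I₀.
Need I₃/I₀ = 0.1076, so cos²(θ − 24°) = 0.1076 / 0.4878 = 0.2205.
θ − 24° = arccos(√0.2205) = 62.0°, giving θ ≈ 24 + 62.0 = 86.0°.

θ ≈ 86°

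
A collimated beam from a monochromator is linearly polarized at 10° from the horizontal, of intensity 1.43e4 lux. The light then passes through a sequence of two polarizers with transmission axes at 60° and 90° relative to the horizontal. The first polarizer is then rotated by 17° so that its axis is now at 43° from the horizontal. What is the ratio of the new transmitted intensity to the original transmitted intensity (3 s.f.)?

Before rotation:
By Malus's law, I₁ = I₀ cos²(60° − 10°) = I₀ cos²(50°) = 0.4132 I₀.
I₂ = I₁ cos²(90° − 60°) = 0.4132 I₀ · cos²(30°) = 0.3099 I₀.
After rotation:
I₁ = I₀ cos²(43° − 10°) = I₀ cos²(33°) = 0.7034 I₀.
I₂ = I₁ cos²(90° − 43°) = 0.7034 I₀ · cos²(47°) = 0.3272 I₀.
Ratio = 0.3272 / 0.3099 = 1.056.

I_new/I_old ≈ 1.06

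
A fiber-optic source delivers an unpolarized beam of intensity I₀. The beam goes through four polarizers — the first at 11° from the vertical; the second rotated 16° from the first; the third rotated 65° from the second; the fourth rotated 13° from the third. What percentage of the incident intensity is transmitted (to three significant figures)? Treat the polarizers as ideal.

Unpolarized light through the first polarizer → I₁ = ½ I₀, now polarized at 11°.
I₂ = I₁ cos²(16°) = 0.5 · 0.924 I₀ = 0.462 I₀.
I₃ = I₂ cos²(65°) = 0.462 · 0.1786 I₀ = 0.08252 I₀.
I₄ = I₃ cos²(13°) = 0.08252 · 0.9494 I₀ = 0.07834 I₀.
That is 7.834% of the incident intensity.

≈ 7.83%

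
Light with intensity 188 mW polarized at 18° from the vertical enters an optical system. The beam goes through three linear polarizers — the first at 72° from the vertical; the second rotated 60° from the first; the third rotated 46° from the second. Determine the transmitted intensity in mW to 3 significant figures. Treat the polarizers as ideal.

By Malus's law, I₁ = 188 mW · cos²(54°) = 64.95 mW.
I₂ = I₁ · cos²(60°) = 64.95 · 0.25 = 16.24 mW.
I₃ = I₂ · cos²(46°) = 16.24 · 0.4826 = 7.836 mW.

I ≈ 7.84 mW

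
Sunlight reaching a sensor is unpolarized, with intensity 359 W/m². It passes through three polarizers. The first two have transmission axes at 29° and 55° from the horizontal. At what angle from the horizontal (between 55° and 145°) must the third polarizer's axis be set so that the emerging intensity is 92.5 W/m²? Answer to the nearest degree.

Unpolarized light through the first polarizer → I₁ = ½ I₀, now polarized at 29°.
I₂ = I₁ cos²(55° − 29°) = 0.5 I₀ · cos²(26°) = 0.4039 I₀.
Target fraction: 92.5 / 359 W/m² = 0.2577 of I₀.
Need I₃/I₀ = 0.2577, so cos²(θ − 55°) = 0.2577 / 0.4039 = 0.6379.
θ − 55° = arccos(√0.6379) = 37.0°, giving θ ≈ 55 + 37.0 = 92.0°.

θ ≈ 92°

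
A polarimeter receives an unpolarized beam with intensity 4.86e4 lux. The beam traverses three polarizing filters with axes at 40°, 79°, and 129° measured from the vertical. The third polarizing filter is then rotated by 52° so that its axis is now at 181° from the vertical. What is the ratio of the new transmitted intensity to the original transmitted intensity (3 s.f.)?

I_new/I_old ≈ 0.105

Before rotation:
Unpolarized light through the first polarizer → I₁ = ½ I₀, now polarized at 40°.
I₂ = I₁ cos²(79° − 40°) = 0.5 I₀ · cos²(39°) = 0.302 I₀.
I₃ = I₂ cos²(129° − 79°) = 0.302 I₀ · cos²(50°) = 0.1248 I₀.
After rotation:
Unpolarized light through the first polarizer → I₁ = ½ I₀, now polarized at 40°.
I₂ = I₁ cos²(79° − 40°) = 0.5 I₀ · cos²(39°) = 0.302 I₀.
Angle between axes 2 and 3: 78°. I₃ = 0.302 I₀ · cos²(78°) = 0.01305 I₀.
Ratio = 0.01305 / 0.1248 = 0.1046.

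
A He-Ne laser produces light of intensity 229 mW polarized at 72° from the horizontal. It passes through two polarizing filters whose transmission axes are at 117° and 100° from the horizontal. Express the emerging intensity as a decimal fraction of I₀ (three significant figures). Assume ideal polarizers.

I/I₀ ≈ 0.457

By Malus's law, I₁ = 229 mW · cos²(45°) = 114.5 mW.
I₂ = I₁ · cos²(17°) = 114.5 · 0.9145 = 104.7 mW.
Transmitted fraction = 0.4573.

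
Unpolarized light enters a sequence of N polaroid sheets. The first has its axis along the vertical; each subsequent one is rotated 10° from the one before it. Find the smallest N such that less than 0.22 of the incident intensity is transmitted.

N = 28

First polarizer halves the unpolarized light: factor 1/2.
Each further stage multiplies by cos²(10°) = 0.9698.
After N polarizers: T = 0.5·0.9698^(N−1). Require T < 0.22 ⇒ N−1 > ln(0.22/0.5)/ln(0.9698) = 26.81, so N−1 ≥ 27 and N = 28.
Check: N=28 gives T = 0.2188 < 0.22; N=27 gives T = 0.2256.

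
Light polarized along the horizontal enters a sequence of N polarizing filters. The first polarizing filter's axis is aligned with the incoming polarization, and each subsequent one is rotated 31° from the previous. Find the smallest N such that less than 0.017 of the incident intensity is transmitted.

First polarizer is aligned with the polarization: full transmission.
Each further stage multiplies by cos²(31°) = 0.7347.
After N polarizers: T = 0.7347^(N−1). Require T < 0.017 ⇒ N−1 > ln(0.017)/ln(0.7347) = 13.22, so N−1 ≥ 14 and N = 15.
Check: N=15 gives T = 0.01336 < 0.017; N=14 gives T = 0.01818.

N = 15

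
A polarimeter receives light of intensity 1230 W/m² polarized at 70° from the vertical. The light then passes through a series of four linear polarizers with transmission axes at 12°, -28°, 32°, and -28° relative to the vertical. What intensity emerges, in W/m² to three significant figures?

I ≈ 12.7 W/m²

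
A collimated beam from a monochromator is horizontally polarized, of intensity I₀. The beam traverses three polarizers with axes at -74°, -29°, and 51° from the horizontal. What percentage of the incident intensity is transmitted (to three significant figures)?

I₁ = I₀ cos²(-74° − 0°) = I₀ cos²(74°) = 0.07598 I₀.
I₂ = I₁ cos²(-29° + 74°) = 0.07598 I₀ · cos²(45°) = 0.03799 I₀.
I₃ = I₂ cos²(51° + 29°) = 0.03799 I₀ · cos²(80°) = 0.001145 I₀.
That is 0.1145% of the incident intensity.

≈ 0.115%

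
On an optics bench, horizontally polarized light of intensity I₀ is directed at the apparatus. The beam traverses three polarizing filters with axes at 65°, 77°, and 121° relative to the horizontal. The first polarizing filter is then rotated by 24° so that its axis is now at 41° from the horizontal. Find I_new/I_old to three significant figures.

I_new/I_old ≈ 2.18

Before rotation:
By Malus's law, I₁ = I₀ cos²(65° − 0°) = I₀ cos²(65°) = 0.1786 I₀.
I₂ = I₁ cos²(77° − 65°) = 0.1786 I₀ · cos²(12°) = 0.1709 I₀.
I₃ = I₂ cos²(121° − 77°) = 0.1709 I₀ · cos²(44°) = 0.08842 I₀.
After rotation:
I₁ = I₀ cos²(41° − 0°) = I₀ cos²(41°) = 0.5696 I₀.
I₂ = I₁ cos²(77° − 41°) = 0.5696 I₀ · cos²(36°) = 0.3728 I₀.
I₃ = I₂ cos²(121° − 77°) = 0.3728 I₀ · cos²(44°) = 0.1929 I₀.
Ratio = 0.1929 / 0.08842 = 2.182.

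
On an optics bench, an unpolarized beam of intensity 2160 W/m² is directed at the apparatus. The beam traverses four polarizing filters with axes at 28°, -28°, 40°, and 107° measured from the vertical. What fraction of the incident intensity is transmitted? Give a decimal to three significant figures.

Unpolarized light through the first polarizer → I₁ = 2160 W/m²/2 = 1080 W/m², polarized at 28°.
I₂ = I₁ · cos²(56°) = 1080 · 0.3127 = 337.7 W/m².
I₃ = I₂ · cos²(68°) = 337.7 · 0.1403 = 47.39 W/m².
I₄ = I₃ · cos²(67°) = 47.39 · 0.1527 = 7.235 W/m².
Transmitted fraction = 0.00335.

I/I₀ ≈ 0.00335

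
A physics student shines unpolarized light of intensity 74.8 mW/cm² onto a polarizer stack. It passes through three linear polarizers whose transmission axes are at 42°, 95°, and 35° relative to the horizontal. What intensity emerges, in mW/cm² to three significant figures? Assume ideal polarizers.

Unpolarized light through the first polarizer → I₁ = 74.8 mW/cm²/2 = 37.4 mW/cm², polarized at 42°.
I₂ = I₁ · cos²(53°) = 37.4 · 0.3622 = 13.55 mW/cm².
I₃ = I₂ · cos²(60°) = 13.55 · 0.25 = 3.386 mW/cm².

I ≈ 3.39 mW/cm²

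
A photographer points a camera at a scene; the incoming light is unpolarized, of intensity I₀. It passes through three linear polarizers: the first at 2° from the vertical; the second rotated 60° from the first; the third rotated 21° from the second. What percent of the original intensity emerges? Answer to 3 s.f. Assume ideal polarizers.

Unpolarized light through the first polarizer → I₁ = ½ I₀, now polarized at 2°.
I₂ = I₁ cos²(60°) = 0.5 · 0.25 I₀ = 0.125 I₀.
I₃ = I₂ cos²(21°) = 0.125 · 0.8716 I₀ = 0.1089 I₀.
That is 10.89% of the incident intensity.

≈ 10.9%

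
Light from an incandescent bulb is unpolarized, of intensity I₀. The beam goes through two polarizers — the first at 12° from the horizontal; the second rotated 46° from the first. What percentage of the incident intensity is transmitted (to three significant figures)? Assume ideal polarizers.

Unpolarized light through the first polarizer → I₁ = ½ I₀, now polarized at 12°.
I₂ = I₁ cos²(46°) = 0.5 · 0.4826 I₀ = 0.2413 I₀.
That is 24.13% of the incident intensity.

≈ 24.1%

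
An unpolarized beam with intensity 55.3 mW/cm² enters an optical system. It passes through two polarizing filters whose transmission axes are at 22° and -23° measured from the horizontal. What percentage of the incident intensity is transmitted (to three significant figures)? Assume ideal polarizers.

Unpolarized light through the first polarizer → I₁ = 55.3 mW/cm²/2 = 27.65 mW/cm², polarized at 22°.
I₂ = I₁ · cos²(45°) = 27.65 · 0.5 = 13.83 mW/cm².
That is 25% of the incident intensity.

≈ 25.0%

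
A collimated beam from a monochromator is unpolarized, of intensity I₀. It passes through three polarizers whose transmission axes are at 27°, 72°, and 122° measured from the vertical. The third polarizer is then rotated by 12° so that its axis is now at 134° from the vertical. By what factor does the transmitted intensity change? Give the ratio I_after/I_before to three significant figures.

Before rotation:
Unpolarized light through the first polarizer → I₁ = ½ I₀, now polarized at 27°.
I₂ = I₁ cos²(72° − 27°) = 0.5 I₀ · cos²(45°) = 0.25 I₀.
I₃ = I₂ cos²(122° − 72°) = 0.25 I₀ · cos²(50°) = 0.1033 I₀.
After rotation:
Unpolarized light through the first polarizer → I₁ = ½ I₀, now polarized at 27°.
I₂ = I₁ cos²(72° − 27°) = 0.5 I₀ · cos²(45°) = 0.25 I₀.
I₃ = I₂ cos²(134° − 72°) = 0.25 I₀ · cos²(62°) = 0.0551 I₀.
Ratio = 0.0551 / 0.1033 = 0.5334.

I_new/I_old ≈ 0.533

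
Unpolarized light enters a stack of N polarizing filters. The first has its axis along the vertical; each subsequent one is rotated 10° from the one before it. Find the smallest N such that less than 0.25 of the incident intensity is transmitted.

N = 24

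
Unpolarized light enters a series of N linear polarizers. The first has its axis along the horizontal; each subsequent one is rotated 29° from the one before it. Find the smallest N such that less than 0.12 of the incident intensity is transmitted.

First polarizer halves the unpolarized light: factor 1/2.
Each further stage multiplies by cos²(29°) = 0.765.
After N polarizers: T = 0.5·0.765^(N−1). Require T < 0.12 ⇒ N−1 > ln(0.12/0.5)/ln(0.765) = 5.33, so N−1 ≥ 6 and N = 7.
Check: N=7 gives T = 0.1002 < 0.12; N=6 gives T = 0.131.

N = 7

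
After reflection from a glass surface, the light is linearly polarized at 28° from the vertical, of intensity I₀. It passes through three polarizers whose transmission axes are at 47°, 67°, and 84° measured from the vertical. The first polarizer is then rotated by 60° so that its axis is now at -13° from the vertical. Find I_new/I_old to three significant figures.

I_new/I_old ≈ 0.0218

Before rotation:
By Malus's law, I₁ = I₀ cos²(47° − 28°) = I₀ cos²(19°) = 0.894 I₀.
I₂ = I₁ cos²(67° − 47°) = 0.894 I₀ · cos²(20°) = 0.7894 I₀.
I₃ = I₂ cos²(84° − 67°) = 0.7894 I₀ · cos²(17°) = 0.7219 I₀.
After rotation:
I₁ = I₀ cos²(-13° − 28°) = I₀ cos²(41°) = 0.5696 I₀.
I₂ = I₁ cos²(67° + 13°) = 0.5696 I₀ · cos²(80°) = 0.01718 I₀.
I₃ = I₂ cos²(84° − 67°) = 0.01718 I₀ · cos²(17°) = 0.01571 I₀.
Ratio = 0.01571 / 0.7219 = 0.02176.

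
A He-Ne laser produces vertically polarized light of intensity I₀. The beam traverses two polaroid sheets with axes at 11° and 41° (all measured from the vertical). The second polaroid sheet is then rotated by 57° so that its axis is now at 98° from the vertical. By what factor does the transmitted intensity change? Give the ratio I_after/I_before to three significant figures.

Before rotation:
By Malus's law, I₁ = I₀ cos²(11° − 0°) = I₀ cos²(11°) = 0.9636 I₀.
I₂ = I₁ cos²(41° − 11°) = 0.9636 I₀ · cos²(30°) = 0.7227 I₀.
After rotation:
I₁ = I₀ cos²(11° − 0°) = I₀ cos²(11°) = 0.9636 I₀.
I₂ = I₁ cos²(98° − 11°) = 0.9636 I₀ · cos²(87°) = 0.002639 I₀.
Ratio = 0.002639 / 0.7227 = 0.003652.

I_new/I_old ≈ 0.00365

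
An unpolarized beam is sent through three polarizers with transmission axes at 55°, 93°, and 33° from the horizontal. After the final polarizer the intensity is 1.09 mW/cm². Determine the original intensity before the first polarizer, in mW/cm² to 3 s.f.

Unpolarized light through the first polarizer → I₁ = ½ I₀, now polarized at 55°.
I₂ = I₁ cos²(93° − 55°) = 0.5 I₀ · cos²(38°) = 0.3105 I₀.
I₃ = I₂ cos²(33° − 93°) = 0.3105 I₀ · cos²(60°) = 0.07762 I₀.
So 1.09 mW/cm² = 0.07762 I₀, giving I₀ = 1.09/0.07762 = 14.04 mW/cm².

I₀ ≈ 14.0 mW/cm²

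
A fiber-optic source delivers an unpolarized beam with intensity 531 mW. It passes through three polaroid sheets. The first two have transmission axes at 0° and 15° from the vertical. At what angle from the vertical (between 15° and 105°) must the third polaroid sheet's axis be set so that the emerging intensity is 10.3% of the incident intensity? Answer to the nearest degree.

θ ≈ 77°

Unpolarized light through the first polarizer → I₁ = ½ I₀, now polarized at 0°.
I₂ = I₁ cos²(15° − 0°) = 0.5 I₀ · cos²(15°) = 0.4665 I₀.
Need I₃/I₀ = 0.103, so cos²(θ − 15°) = 0.103 / 0.4665 = 0.2208.
θ − 15° = arccos(√0.2208) = 62.0°, giving θ ≈ 15 + 62.0 = 77.0°.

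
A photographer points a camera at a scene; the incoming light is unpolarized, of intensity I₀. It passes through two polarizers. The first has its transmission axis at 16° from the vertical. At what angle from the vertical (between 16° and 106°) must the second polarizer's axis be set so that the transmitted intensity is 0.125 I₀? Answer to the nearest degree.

Unpolarized light through the first polarizer → I₁ = ½ I₀, now polarized at 16°.
Need I₂/I₀ = 0.125, so cos²(θ − 16°) = 0.125 / 0.5 = 0.25.
θ − 16° = arccos(√0.25) = 60.0°, giving θ ≈ 16 + 60.0 = 76.0°.

θ ≈ 76°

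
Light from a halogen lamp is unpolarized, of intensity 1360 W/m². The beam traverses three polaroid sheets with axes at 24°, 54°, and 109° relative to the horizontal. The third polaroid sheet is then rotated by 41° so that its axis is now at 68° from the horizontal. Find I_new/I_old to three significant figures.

I_new/I_old ≈ 2.86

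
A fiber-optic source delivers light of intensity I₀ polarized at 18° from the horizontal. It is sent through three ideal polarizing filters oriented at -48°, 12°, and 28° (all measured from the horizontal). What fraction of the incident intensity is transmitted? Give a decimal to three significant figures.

I₁ = I₀ cos²(-48° − 18°) = I₀ cos²(66°) = 0.1654 I₀.
I₂ = I₁ cos²(12° + 48°) = 0.1654 I₀ · cos²(60°) = 0.04136 I₀.
I₃ = I₂ cos²(28° − 12°) = 0.04136 I₀ · cos²(16°) = 0.03822 I₀.
Transmitted fraction = 0.03822.

≈ 0.0382 I₀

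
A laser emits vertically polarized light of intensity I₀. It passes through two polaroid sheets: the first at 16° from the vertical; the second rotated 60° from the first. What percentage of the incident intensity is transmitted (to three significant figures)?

≈ 23.1%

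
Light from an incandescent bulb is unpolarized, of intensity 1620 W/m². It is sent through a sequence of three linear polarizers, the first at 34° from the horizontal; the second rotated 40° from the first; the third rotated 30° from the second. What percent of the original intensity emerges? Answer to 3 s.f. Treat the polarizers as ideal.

≈ 22.0%

Unpolarized light through the first polarizer → I₁ = 1620 W/m²/2 = 810 W/m², polarized at 34°.
I₂ = I₁ · cos²(40°) = 810 · 0.5868 = 475.3 W/m².
I₃ = I₂ · cos²(30°) = 475.3 · 0.75 = 356.5 W/m².
That is 22.01% of the incident intensity.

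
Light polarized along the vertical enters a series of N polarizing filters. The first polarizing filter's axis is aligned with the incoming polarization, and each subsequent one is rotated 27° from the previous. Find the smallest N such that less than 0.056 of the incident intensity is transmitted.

First polarizer is aligned with the polarization: full transmission.
Each further stage multiplies by cos²(27°) = 0.7939.
After N polarizers: T = 0.7939^(N−1). Require T < 0.056 ⇒ N−1 > ln(0.056)/ln(0.7939) = 12.49, so N−1 ≥ 13 and N = 14.
Check: N=14 gives T = 0.04976 < 0.056; N=13 gives T = 0.06268.

N = 14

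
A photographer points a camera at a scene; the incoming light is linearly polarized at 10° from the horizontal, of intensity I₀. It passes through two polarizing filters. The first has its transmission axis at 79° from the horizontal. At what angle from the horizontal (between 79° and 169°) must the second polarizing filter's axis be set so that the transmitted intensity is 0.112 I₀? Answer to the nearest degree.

θ ≈ 100°

I₁ = I₀ cos²(79° − 10°) = I₀ cos²(69°) = 0.1284 I₀.
Need I₂/I₀ = 0.112, so cos²(θ − 79°) = 0.112 / 0.1284 = 0.8721.
θ − 79° = arccos(√0.8721) = 21.0°, giving θ ≈ 79 + 21.0 = 100.0°.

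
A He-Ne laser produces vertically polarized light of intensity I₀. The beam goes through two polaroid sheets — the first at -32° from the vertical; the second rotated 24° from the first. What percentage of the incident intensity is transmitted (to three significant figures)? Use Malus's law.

≈ 60.0%

By Malus's law, I₁ = I₀ cos²(-32° − 0°) = I₀ cos²(32°) = 0.7192 I₀.
I₂ = I₁ cos²(24°) = 0.7192 · 0.8346 I₀ = 0.6002 I₀.
That is 60.02% of the incident intensity.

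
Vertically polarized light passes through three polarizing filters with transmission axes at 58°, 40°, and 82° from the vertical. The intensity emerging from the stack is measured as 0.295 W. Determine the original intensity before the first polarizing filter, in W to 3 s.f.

I₁ = I₀ cos²(58° − 0°) = I₀ cos²(58°) = 0.2808 I₀.
I₂ = I₁ cos²(40° − 58°) = 0.2808 I₀ · cos²(18°) = 0.254 I₀.
I₃ = I₂ cos²(82° − 40°) = 0.254 I₀ · cos²(42°) = 0.1403 I₀.
So 0.295 W = 0.1403 I₀, giving I₀ = 0.295/0.1403 = 2.103 W.

I₀ ≈ 2.10 W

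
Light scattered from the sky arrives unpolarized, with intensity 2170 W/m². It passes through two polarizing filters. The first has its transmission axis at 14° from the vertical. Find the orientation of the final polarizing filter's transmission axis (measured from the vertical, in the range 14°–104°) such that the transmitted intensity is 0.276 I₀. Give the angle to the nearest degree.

θ ≈ 56°

Unpolarized light through the first polarizer → I₁ = ½ I₀, now polarized at 14°.
Need I₂/I₀ = 0.276, so cos²(θ − 14°) = 0.276 / 0.5 = 0.552.
θ − 14° = arccos(√0.552) = 42.0°, giving θ ≈ 14 + 42.0 = 56.0°.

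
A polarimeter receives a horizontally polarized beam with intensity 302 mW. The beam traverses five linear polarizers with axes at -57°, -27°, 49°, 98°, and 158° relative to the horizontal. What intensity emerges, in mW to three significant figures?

By Malus's law, I₁ = 302 mW · cos²(57°) = 89.58 mW.
I₂ = I₁ · cos²(30°) = 89.58 · 0.75 = 67.19 mW.
I₃ = I₂ · cos²(76°) = 67.19 · 0.05853 = 3.932 mW.
I₄ = I₃ · cos²(49°) = 3.932 · 0.4304 = 1.692 mW.
I₅ = I₄ · cos²(60°) = 1.692 · 0.25 = 0.4231 mW.

I ≈ 0.423 mW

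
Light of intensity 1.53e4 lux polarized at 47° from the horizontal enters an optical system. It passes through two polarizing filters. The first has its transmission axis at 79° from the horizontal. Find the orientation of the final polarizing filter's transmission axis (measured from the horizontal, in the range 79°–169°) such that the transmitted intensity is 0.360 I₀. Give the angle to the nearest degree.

θ ≈ 124°

By Malus's law, I₁ = I₀ cos²(79° − 47°) = I₀ cos²(32°) = 0.7192 I₀.
Need I₂/I₀ = 0.36, so cos²(θ − 79°) = 0.36 / 0.7192 = 0.5006.
θ − 79° = arccos(√0.5006) = 45.0°, giving θ ≈ 79 + 45.0 = 124.0°.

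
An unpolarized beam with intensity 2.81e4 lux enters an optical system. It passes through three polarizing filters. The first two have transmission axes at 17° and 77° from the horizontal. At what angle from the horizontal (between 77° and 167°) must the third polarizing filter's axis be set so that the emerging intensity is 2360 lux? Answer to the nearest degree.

θ ≈ 112°

Unpolarized light through the first polarizer → I₁ = ½ I₀, now polarized at 17°.
I₂ = I₁ cos²(77° − 17°) = 0.5 I₀ · cos²(60°) = 0.125 I₀.
Target fraction: 2360 / 2.81e4 lux = 0.08399 of I₀.
Need I₃/I₀ = 0.08399, so cos²(θ − 77°) = 0.08399 / 0.125 = 0.6719.
θ − 77° = arccos(√0.6719) = 34.9°, giving θ ≈ 77 + 34.9 = 111.9°.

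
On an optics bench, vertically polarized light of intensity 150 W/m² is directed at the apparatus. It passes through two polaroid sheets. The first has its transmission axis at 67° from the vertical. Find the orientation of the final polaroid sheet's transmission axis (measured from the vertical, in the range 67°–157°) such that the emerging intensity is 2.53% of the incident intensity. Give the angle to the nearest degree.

θ ≈ 133°

I₁ = I₀ cos²(67° − 0°) = I₀ cos²(67°) = 0.1527 I₀.
Need I₂/I₀ = 0.0253, so cos²(θ − 67°) = 0.0253 / 0.1527 = 0.1657.
θ − 67° = arccos(√0.1657) = 66.0°, giving θ ≈ 67 + 66.0 = 133.0°.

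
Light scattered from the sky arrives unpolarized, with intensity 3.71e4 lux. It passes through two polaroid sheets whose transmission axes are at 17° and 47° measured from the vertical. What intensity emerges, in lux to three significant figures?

I ≈ 1.39e4 lux

Unpolarized light through the first polarizer → I₁ = 3.71e4 lux/2 = 1.855e+04 lux, polarized at 17°.
I₂ = I₁ · cos²(30°) = 1.855e+04 · 0.75 = 1.391e+04 lux.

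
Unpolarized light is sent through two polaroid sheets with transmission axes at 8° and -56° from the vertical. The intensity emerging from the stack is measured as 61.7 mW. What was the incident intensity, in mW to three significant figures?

I₀ ≈ 642 mW

Unpolarized light through the first polarizer → I₁ = ½ I₀, now polarized at 8°.
I₂ = I₁ cos²(-56° − 8°) = 0.5 I₀ · cos²(64°) = 0.09608 I₀.
So 61.7 mW = 0.09608 I₀, giving I₀ = 61.7/0.09608 = 642.1 mW.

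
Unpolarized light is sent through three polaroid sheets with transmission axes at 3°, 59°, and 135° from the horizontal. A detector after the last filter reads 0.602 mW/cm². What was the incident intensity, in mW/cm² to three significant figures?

I₀ ≈ 65.8 mW/cm²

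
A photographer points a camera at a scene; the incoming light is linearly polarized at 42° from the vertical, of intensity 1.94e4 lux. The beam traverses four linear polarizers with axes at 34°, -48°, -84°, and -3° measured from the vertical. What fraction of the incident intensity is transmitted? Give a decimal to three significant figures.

By Malus's law, I₁ = 1.94e4 lux · cos²(8°) = 1.902e+04 lux.
I₂ = I₁ · cos²(82°) = 1.902e+04 · 0.01937 = 368.5 lux.
I₃ = I₂ · cos²(36°) = 368.5 · 0.6545 = 241.2 lux.
I₄ = I₃ · cos²(81°) = 241.2 · 0.02447 = 5.902 lux.
Transmitted fraction = 0.0003042.

I/I₀ ≈ 0.000304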